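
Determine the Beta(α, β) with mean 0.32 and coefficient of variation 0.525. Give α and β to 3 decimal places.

α = 2.147, β = 4.563

σ = CV·μ = 0.525×0.32 = 0.16800, so σ² = 0.028224.
s+1 = μ(1−μ)/σ² = 0.2176/0.028224 = 7.7098, so s = α+β = 6.7098.
α = μs = 2.147, β = (1−μ)s = 4.563.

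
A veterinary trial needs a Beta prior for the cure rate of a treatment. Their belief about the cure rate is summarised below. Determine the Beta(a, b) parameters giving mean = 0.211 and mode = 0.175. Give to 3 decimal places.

a = 3.810, b = 14.246

With s = a+b: μ = a/s and mode = (a−1)/(s−2). Eliminating a = μs,
μs − 1 = m(s−2) ⇒ s(μ−m) = 1−2m ⇒ s = 0.650/0.036 = 18.0556.
So a = μs = 3.810, b = (1−μ)s = 14.246.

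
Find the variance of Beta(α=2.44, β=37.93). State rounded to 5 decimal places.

Var = αβ/[(α+β)²(α+β+1)] = (2.44×37.93)/(40.37²×41.37) = 92.5492/67422.215553 = 0.00137.

0.00137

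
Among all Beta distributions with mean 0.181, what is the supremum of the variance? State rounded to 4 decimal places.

0.1482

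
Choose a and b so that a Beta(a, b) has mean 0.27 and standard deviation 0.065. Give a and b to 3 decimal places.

σ² = 0.065² = 0.004225.
With s = a+b, Var = μ(1−μ)/(s+1), so s+1 = (0.27×0.73)/0.004225 = 46.6509 and s = 45.6509.
a = μs = 12.326, b = (1−μ)s = 33.325.

a = 12.326, b = 33.325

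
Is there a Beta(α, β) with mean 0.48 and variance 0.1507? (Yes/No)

Yes

A Beta with mean μ has variance μ(1−μ)/(α+β+1) < μ(1−μ).
Here μ(1−μ) = 0.48×0.52 = 0.2496, and 0.1507 < 0.2496.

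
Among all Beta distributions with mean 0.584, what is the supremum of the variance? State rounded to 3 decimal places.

For fixed mean μ the Beta variance is μ(1−μ)/(α+β+1), increasing as α+β decreases.
Its least upper bound (not attained) is μ(1−μ) = 0.584·0.416 = 0.243.

0.243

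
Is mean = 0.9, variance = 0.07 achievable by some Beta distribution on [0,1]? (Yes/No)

Yes

The Beta variance bound is σ² < μ(1−μ).
Here μ(1−μ) = 0.9×0.1 = 0.09, and 0.07 < 0.09.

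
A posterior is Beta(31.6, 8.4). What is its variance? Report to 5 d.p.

0.00405

α+β = 40.0 and αβ = 265.44, so Var = αβ/[(α+β)²(α+β+1)] = 265.44/65600.000 = 0.00405.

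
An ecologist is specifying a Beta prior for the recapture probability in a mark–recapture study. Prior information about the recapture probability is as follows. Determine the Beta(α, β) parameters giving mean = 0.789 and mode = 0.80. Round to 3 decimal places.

Let s = α+β. Mean gives α = μs = 0.789s; mode gives (α−1)/(s−2) = 0.80.
Substituting: 0.789s − 1 = 0.80(s−2) = 0.80s − 1.60, so -0.011s = -0.60 and s = 54.5455.
Then α = 0.789×54.5455 = 43.036 and β = s−α = 11.509.

α = 43.036, β = 11.509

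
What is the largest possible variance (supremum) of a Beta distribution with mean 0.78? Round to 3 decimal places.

For fixed mean μ the Beta variance is μ(1−μ)/(α+β+1), increasing as α+β decreases.
Its least upper bound (not attained) is μ(1−μ) = 0.78·0.22 = 0.172.

0.172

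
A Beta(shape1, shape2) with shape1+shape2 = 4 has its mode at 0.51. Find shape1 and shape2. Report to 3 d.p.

shape1 = 2.020, shape2 = 1.980

Mode = (shape1−1)/(κ−2) with κ = shape1+shape2, so shape1−1 = 0.51·2 = 1.020.
shape1 = 2.020; shape2 = κ − shape1 = 1.980.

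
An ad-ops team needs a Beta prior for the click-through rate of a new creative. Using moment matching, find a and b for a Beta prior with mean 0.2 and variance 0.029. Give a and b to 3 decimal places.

Write ν = a+b; then a = μν and Var = μ(1−μ)/(ν+1).
ν = μ(1−μ)/Var − 1 = 0.16/0.029 − 1 = 4.5172.
a = 0.2·4.5172 = 0.903, b = 0.8·4.5172 = 3.614.

a = 0.903, b = 3.614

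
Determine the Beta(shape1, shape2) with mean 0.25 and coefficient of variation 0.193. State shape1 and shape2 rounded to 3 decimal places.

shape1 = 19.885, shape2 = 59.654

σ = CV·μ = 0.193×0.25 = 0.04825, so σ² = 0.002328.
s+1 = μ(1−μ)/σ² = 0.1875/0.002328 = 80.5391, so s = shape1+shape2 = 79.5391.
shape1 = μs = 19.885, shape2 = (1−μ)s = 59.654.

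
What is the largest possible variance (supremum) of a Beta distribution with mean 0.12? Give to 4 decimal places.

0.1056

For fixed mean μ the Beta variance is μ(1−μ)/(α+β+1), increasing as α+β decreases.
Its least upper bound (not attained) is μ(1−μ) = 0.12·0.88 = 0.1056.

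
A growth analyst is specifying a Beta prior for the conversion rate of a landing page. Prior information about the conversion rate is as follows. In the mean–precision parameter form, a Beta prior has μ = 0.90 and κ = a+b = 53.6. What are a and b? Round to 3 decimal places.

a = 48.240, b = 5.360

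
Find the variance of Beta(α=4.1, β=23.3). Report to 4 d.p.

0.0045

μ = 4.1/27.4 = 0.149635; Var = μ(1−μ)/(α+β+1) = 0.1272444/28.4 = 0.0045.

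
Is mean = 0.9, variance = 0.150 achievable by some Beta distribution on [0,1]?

The Beta variance bound is σ² < μ(1−μ).
Here μ(1−μ) = 0.9×0.1 = 0.09, and 0.150 ≥ 0.09.

No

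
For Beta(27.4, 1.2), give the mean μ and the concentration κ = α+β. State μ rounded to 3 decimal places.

μ = 0.958, κ = 28.6

κ = α+β = 27.4+1.2 = 28.6; μ = α/κ = 27.4/28.6 = 0.958.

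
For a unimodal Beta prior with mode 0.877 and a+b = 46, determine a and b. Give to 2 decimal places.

For a,b>1 the mode is (a−1)/(a+b−2), so a = mode·(κ−2)+1 = 0.877×44+1 = 39.59.
And b = (1−mode)·(κ−2)+1 = 0.123×44+1 = 6.41.

a = 39.59, b = 6.41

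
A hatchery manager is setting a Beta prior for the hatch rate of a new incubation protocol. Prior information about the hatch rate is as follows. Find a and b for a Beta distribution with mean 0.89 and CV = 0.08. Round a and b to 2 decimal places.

Var = (CV·μ)² = (0.08×0.89)² = 0.005069.
a+b = μ(1−μ)/Var − 1 = 0.0979/0.005069 − 1 = 18.3118.
Thus a = 0.89·18.3118 = 16.30 and b = 0.11·18.3118 = 2.01.

a = 16.30, b = 2.01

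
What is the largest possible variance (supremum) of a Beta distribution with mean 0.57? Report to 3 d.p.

0.245

Var = μ(1−μ)/(α+β+1), which approaches μ(1−μ) as α+β → 0.
So the supremum is μ(1−μ) = 0.57×0.43 = 0.245.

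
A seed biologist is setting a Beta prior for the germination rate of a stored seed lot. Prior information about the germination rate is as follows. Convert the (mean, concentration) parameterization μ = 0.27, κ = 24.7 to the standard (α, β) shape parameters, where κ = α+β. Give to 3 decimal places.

α = 6.669, β = 18.031

Split κ in proportion μ : (1−μ): α = 0.27·24.7 = 6.669, β = 24.7 − 6.669 = 18.031.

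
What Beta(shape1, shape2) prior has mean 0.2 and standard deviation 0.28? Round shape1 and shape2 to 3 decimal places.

Variance = 0.28² = 0.0784. The moment-matching identity shape1+shape2 = μ(1−μ)/Var − 1 gives
shape1+shape2 = 0.16/0.0784 − 1 = 1.0408, so shape1 = μ·1.0408 = 0.208 and shape2 = (1−μ)·1.0408 = 0.833.

shape1 = 0.208, shape2 = 0.833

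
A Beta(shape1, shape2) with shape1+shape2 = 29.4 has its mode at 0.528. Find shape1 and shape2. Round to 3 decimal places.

Since the density peak of Beta(shape1,shape2) is at (shape1−1)/(shape1+shape2−2),
shape1 = 1 + 0.528(29.4−2) = 15.467 and shape2 = 29.4 − 15.467 = 13.933.

shape1 = 15.467, shape2 = 13.933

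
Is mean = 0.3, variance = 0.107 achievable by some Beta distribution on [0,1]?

Yes

A Beta with mean μ has variance μ(1−μ)/(α+β+1) < μ(1−μ).
Here μ(1−μ) = 0.3×0.7 = 0.21, and 0.107 < 0.21.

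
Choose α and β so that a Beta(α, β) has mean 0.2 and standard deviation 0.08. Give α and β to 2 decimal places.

α = 4.80, β = 19.20

First σ² = 0.0064. Setting α = μn, β = (1−μ)n with n = α+β,
μ(1−μ)/(n+1) = 0.0064 ⇒ n+1 = 0.16/0.0064 = 25.0000 ⇒ n = 24.0000.
Hence α = 0.2×24.0000 = 4.80, β = 0.8×24.0000 = 19.20.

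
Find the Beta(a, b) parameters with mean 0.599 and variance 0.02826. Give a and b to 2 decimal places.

a = 4.49, b = 3.01

Let s = a+b. The Beta variance is μ(1−μ)/(s+1).
So s+1 = μ(1−μ)/σ² = (0.599×0.401)/0.02826 = 0.240199/0.02826 = 8.4996, giving s = 7.4996.
Then a = μs = 0.599×7.4996 = 4.49 and b = (1−μ)s = 0.401×7.4996 = 3.01.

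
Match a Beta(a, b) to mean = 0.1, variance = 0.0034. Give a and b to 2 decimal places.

a = 2.55, b = 22.92

By moment matching, a+b = μ(1−μ)/σ² − 1 = (0.1·0.9)/0.0034 − 1 = 26.4706 − 1 = 25.4706.
Since a/(a+b) = μ, a = 0.1·25.4706 = 2.55 and b = 0.9·25.4706 = 22.92.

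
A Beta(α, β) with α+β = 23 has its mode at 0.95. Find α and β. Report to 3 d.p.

α = 20.950, β = 2.050

For α,β>1 the mode is (α−1)/(α+β−2), so α = mode·(κ−2)+1 = 0.95×21+1 = 20.950.
And β = (1−mode)·(κ−2)+1 = 0.05×21+1 = 2.050.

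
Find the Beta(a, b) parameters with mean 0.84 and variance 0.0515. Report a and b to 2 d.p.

a = 1.35, b = 0.26

By moment matching, a+b = μ(1−μ)/σ² − 1 = (0.84·0.16)/0.0515 − 1 = 2.6097 − 1 = 1.6097.
Since a/(a+b) = μ, a = 0.84·1.6097 = 1.35 and b = 0.16·1.6097 = 0.26.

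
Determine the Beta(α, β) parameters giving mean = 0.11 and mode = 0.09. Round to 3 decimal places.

With s = α+β: μ = α/s and mode = (α−1)/(s−2). Eliminating α = μs,
μs − 1 = m(s−2) ⇒ s(μ−m) = 1−2m ⇒ s = 0.82/0.02 = 41.0000.
So α = μs = 4.510, β = (1−μ)s = 36.490.

α = 4.510, β = 36.490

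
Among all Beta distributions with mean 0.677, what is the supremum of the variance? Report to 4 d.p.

Var = μ(1−μ)/(α+β+1), which approaches μ(1−μ) as α+β → 0.
So the supremum is μ(1−μ) = 0.677×0.323 = 0.2187.

0.2187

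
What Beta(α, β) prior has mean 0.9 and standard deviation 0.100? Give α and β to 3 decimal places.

First σ² = 0.010000. Setting α = μn, β = (1−μ)n with n = α+β,
μ(1−μ)/(n+1) = 0.010000 ⇒ n+1 = 0.09/0.010000 = 9.0000 ⇒ n = 8.0000.
Hence α = 0.9×8.0000 = 7.200, β = 0.1×8.0000 = 0.800.

α = 7.200, β = 0.800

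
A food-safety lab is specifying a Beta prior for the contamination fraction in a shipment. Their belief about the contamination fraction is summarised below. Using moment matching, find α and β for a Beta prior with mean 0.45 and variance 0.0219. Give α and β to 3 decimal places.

α = 4.636, β = 5.666

By moment matching, α+β = μ(1−μ)/σ² − 1 = (0.45·0.55)/0.0219 − 1 = 11.3014 − 1 = 10.3014.
Since α/(α+β) = μ, α = 0.45·10.3014 = 4.636 and β = 0.55·10.3014 = 5.666.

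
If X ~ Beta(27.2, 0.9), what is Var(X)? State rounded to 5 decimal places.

Var = αβ/[(α+β)²(α+β+1)] = (27.2×0.9)/(28.1²×29.1) = 24.48/22977.651 = 0.00107.

0.00107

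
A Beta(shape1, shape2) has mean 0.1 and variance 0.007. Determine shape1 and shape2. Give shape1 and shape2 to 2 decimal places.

shape1 = 1.19, shape2 = 10.67

Let s = shape1+shape2. The Beta variance is μ(1−μ)/(s+1).
So s+1 = μ(1−μ)/σ² = (0.1×0.9)/0.007 = 0.09/0.007 = 12.8571, giving s = 11.8571.
Then shape1 = μs = 0.1×11.8571 = 1.19 and shape2 = (1−μ)s = 0.9×11.8571 = 10.67.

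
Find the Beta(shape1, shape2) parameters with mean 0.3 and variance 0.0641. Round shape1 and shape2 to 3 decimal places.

shape1 = 0.683, shape2 = 1.593

By moment matching, shape1+shape2 = μ(1−μ)/σ² − 1 = (0.3·0.7)/0.0641 − 1 = 3.2761 − 1 = 2.2761.
Since shape1/(shape1+shape2) = μ, shape1 = 0.3·2.2761 = 0.683 and shape2 = 0.7·2.2761 = 1.593.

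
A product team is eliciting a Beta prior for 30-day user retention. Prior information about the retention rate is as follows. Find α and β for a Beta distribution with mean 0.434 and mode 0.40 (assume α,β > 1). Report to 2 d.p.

α = 2.55, β = 3.33

Let s = α+β. Mean gives α = μs = 0.434s; mode gives (α−1)/(s−2) = 0.40.
Substituting: 0.434s − 1 = 0.40(s−2) = 0.40s − 0.80, so 0.034s = 0.20 and s = 5.8824.
Then α = 0.434×5.8824 = 2.55 and β = s−α = 3.33.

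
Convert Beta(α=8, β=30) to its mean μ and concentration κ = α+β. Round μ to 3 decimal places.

μ = 0.211, κ = 38

κ = α+β = 8+30 = 38; μ = α/κ = 8/38 = 0.211.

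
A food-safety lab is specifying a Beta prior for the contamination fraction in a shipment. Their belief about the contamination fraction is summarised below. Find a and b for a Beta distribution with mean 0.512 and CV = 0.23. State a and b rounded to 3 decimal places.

a = 8.713, b = 8.305

Var = (CV·μ)² = (0.23×0.512)² = 0.013867.
a+b = μ(1−μ)/Var − 1 = 0.249856/0.013867 − 1 = 17.0175.
Thus a = 0.512·17.0175 = 8.713 and b = 0.488·17.0175 = 8.305.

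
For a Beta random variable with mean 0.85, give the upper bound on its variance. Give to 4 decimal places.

0.1275

Var = μ(1−μ)/(α+β+1), which approaches μ(1−μ) as α+β → 0.
So the supremum is μ(1−μ) = 0.85×0.15 = 0.1275.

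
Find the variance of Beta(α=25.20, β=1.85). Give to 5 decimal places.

Var = αβ/[(α+β)²(α+β+1)] = (25.20×1.85)/(27.05²×28.05) = 46.6200/20524.255125 = 0.00227.

0.00227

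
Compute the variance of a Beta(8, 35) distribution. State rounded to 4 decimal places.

α+β = 43 and αβ = 280, so Var = αβ/[(α+β)²(α+β+1)] = 280/81356 = 0.0034.

0.0034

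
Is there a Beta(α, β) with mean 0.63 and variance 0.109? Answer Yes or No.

For any Beta, Var(X) < E[X]·(1−E[X]).
Here μ(1−μ) = 0.63×0.37 = 0.2331, and 0.109 < 0.2331.

Yes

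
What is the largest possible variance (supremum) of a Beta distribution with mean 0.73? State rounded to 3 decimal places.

For fixed mean μ the Beta variance is μ(1−μ)/(α+β+1), increasing as α+β decreases.
Its least upper bound (not attained) is μ(1−μ) = 0.73·0.27 = 0.197.

0.197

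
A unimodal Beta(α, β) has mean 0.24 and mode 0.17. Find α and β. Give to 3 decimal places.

Let s = α+β. Mean gives α = μs = 0.24s; mode gives (α−1)/(s−2) = 0.17.
Substituting: 0.24s − 1 = 0.17(s−2) = 0.17s − 0.34, so 0.07s = 0.66 and s = 9.4286.
Then α = 0.24×9.4286 = 2.263 and β = s−α = 7.166.

α = 2.263, β = 7.166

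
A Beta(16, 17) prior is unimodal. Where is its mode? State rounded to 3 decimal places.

0.484

The density x^(α−1)(1−x)^(β−1) is maximised at (α−1)/(α+β−2) = 15/31 = 0.484.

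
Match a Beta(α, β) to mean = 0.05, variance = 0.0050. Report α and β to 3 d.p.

Let s = α+β. The Beta variance is μ(1−μ)/(s+1).
So s+1 = μ(1−μ)/σ² = (0.05×0.95)/0.0050 = 0.0475/0.0050 = 9.5000, giving s = 8.5000.
Then α = μs = 0.05×8.5000 = 0.425 and β = (1−μ)s = 0.95×8.5000 = 8.075.

α = 0.425, β = 8.075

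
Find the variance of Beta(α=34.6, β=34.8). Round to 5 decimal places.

Var = αβ/[(α+β)²(α+β+1)] = (34.6×34.8)/(69.4²×70.4) = 1204.08/339071.744 = 0.00355.

0.00355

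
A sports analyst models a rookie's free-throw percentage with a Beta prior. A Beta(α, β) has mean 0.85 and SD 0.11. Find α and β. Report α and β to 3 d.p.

α = 8.107, β = 1.431

First σ² = 0.0121. Setting α = μn, β = (1−μ)n with n = α+β,
μ(1−μ)/(n+1) = 0.0121 ⇒ n+1 = 0.1275/0.0121 = 10.5372 ⇒ n = 9.5372.
Hence α = 0.85×9.5372 = 8.107, β = 0.15×9.5372 = 1.431.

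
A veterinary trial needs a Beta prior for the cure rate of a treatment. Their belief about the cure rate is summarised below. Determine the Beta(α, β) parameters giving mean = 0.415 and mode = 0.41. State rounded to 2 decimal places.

With s = α+β: μ = α/s and mode = (α−1)/(s−2). Eliminating α = μs,
μs − 1 = m(s−2) ⇒ s(μ−m) = 1−2m ⇒ s = 0.18/0.005 = 36.0000.
So α = μs = 14.94, β = (1−μ)s = 21.06.

α = 14.94, β = 21.06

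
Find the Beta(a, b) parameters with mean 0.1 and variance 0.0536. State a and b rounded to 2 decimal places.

Write ν = a+b; then a = μν and Var = μ(1−μ)/(ν+1).
ν = μ(1−μ)/Var − 1 = 0.09/0.0536 − 1 = 0.6791.
a = 0.1·0.6791 = 0.07, b = 0.9·0.6791 = 0.61.

a = 0.07, b = 0.61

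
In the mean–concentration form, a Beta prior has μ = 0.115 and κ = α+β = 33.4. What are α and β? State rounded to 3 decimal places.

α = 3.841, β = 29.559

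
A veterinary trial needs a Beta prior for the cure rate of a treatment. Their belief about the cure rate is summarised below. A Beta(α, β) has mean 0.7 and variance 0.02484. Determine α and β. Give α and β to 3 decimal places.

α = 5.218, β = 2.236

By moment matching, α+β = μ(1−μ)/σ² − 1 = (0.7·0.3)/0.02484 − 1 = 8.4541 − 1 = 7.4541.
Since α/(α+β) = μ, α = 0.7·7.4541 = 5.218 and β = 0.3·7.4541 = 2.236.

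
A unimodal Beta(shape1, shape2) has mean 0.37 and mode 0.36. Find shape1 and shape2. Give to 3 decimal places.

With s = shape1+shape2: μ = shape1/s and mode = (shape1−1)/(s−2). Eliminating shape1 = μs,
μs − 1 = m(s−2) ⇒ s(μ−m) = 1−2m ⇒ s = 0.28/0.01 = 28.0000.
So shape1 = μs = 10.360, shape2 = (1−μ)s = 17.640.

shape1 = 10.360, shape2 = 17.640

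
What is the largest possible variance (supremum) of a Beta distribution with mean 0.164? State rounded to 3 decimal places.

0.137

For fixed mean μ the Beta variance is μ(1−μ)/(α+β+1), increasing as α+β decreases.
Its least upper bound (not attained) is μ(1−μ) = 0.164·0.836 = 0.137.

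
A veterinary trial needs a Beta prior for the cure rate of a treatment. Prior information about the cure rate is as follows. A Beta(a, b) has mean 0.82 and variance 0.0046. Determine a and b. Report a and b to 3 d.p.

Let s = a+b. The Beta variance is μ(1−μ)/(s+1).
So s+1 = μ(1−μ)/σ² = (0.82×0.18)/0.0046 = 0.1476/0.0046 = 32.0870, giving s = 31.0870.
Then a = μs = 0.82×31.0870 = 25.491 and b = (1−μ)s = 0.18×31.0870 = 5.596.

a = 25.491, b = 5.596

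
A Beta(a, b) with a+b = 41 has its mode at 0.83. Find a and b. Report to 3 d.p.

For a,b>1 the mode is (a−1)/(a+b−2), so a = mode·(κ−2)+1 = 0.83×39+1 = 33.370.
And b = (1−mode)·(κ−2)+1 = 0.17×39+1 = 7.630.

a = 33.370, b = 7.630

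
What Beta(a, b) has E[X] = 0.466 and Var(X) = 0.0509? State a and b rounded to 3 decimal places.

Write ν = a+b; then a = μν and Var = μ(1−μ)/(ν+1).
ν = μ(1−μ)/Var − 1 = 0.248844/0.0509 − 1 = 3.8889.
a = 0.466·3.8889 = 1.812, b = 0.534·3.8889 = 2.077.

a = 1.812, b = 2.077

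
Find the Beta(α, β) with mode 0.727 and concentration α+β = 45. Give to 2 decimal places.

α = 32.26, β = 12.74

For α,β>1 the mode is (α−1)/(α+β−2), so α = mode·(κ−2)+1 = 0.727×43+1 = 32.26.
And β = (1−mode)·(κ−2)+1 = 0.273×43+1 = 12.74.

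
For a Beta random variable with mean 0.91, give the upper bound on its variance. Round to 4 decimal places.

For fixed mean μ the Beta variance is μ(1−μ)/(α+β+1), increasing as α+β decreases.
Its least upper bound (not attained) is μ(1−μ) = 0.91·0.09 = 0.0819.

0.0819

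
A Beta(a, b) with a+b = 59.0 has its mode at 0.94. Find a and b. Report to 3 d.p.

a = 54.580, b = 4.420

Since the density peak of Beta(a,b) is at (a−1)/(a+b−2),
a = 1 + 0.94(59.0−2) = 54.580 and b = 59.0 − 54.580 = 4.420.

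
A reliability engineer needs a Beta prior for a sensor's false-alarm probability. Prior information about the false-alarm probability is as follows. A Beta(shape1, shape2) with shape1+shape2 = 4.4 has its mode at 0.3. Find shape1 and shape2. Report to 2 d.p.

Since the density peak of Beta(shape1,shape2) is at (shape1−1)/(shape1+shape2−2),
shape1 = 1 + 0.3(4.4−2) = 1.72 and shape2 = 4.4 − 1.72 = 2.68.

shape1 = 1.72, shape2 = 2.68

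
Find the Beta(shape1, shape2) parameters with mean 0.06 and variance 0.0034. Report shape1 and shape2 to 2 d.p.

Let s = shape1+shape2. The Beta variance is μ(1−μ)/(s+1).
So s+1 = μ(1−μ)/σ² = (0.06×0.94)/0.0034 = 0.0564/0.0034 = 16.5882, giving s = 15.5882.
Then shape1 = μs = 0.06×15.5882 = 0.94 and shape2 = (1−μ)s = 0.94×15.5882 = 14.65.

shape1 = 0.94, shape2 = 14.65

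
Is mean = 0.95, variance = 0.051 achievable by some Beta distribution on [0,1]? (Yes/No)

A Beta with mean μ has variance μ(1−μ)/(α+β+1) < μ(1−μ).
Here μ(1−μ) = 0.95×0.05 = 0.0475, and 0.051 ≥ 0.0475.

No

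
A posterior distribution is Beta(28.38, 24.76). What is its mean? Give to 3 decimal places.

0.534

The Beta mean is α/(α+β) = 28.38/(28.38+24.76) = 0.534.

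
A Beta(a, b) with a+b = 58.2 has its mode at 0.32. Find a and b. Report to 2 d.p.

a = 18.98, b = 39.22

Since the density peak of Beta(a,b) is at (a−1)/(a+b−2),
a = 1 + 0.32(58.2−2) = 18.98 and b = 58.2 − 18.98 = 39.22.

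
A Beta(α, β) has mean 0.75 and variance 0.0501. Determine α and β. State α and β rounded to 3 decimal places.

α = 2.057, β = 0.686

Write ν = α+β; then α = μν and Var = μ(1−μ)/(ν+1).
ν = μ(1−μ)/Var − 1 = 0.1875/0.0501 − 1 = 2.7425.
α = 0.75·2.7425 = 2.057, β = 0.25·2.7425 = 0.686.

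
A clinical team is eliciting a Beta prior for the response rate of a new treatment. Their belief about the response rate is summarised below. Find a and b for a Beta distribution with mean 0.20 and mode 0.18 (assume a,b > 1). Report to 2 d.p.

With s = a+b: μ = a/s and mode = (a−1)/(s−2). Eliminating a = μs,
μs − 1 = m(s−2) ⇒ s(μ−m) = 1−2m ⇒ s = 0.64/0.02 = 32.0000.
So a = μs = 6.40, b = (1−μ)s = 25.60.

a = 6.40, b = 25.60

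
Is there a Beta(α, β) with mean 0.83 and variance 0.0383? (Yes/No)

Yes

For any Beta, Var(X) < E[X]·(1−E[X]).
Here μ(1−μ) = 0.83×0.17 = 0.1411, and 0.0383 < 0.1411.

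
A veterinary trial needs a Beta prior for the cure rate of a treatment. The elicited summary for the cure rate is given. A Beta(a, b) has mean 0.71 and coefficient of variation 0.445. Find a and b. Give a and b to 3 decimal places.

Var = (CV·μ)² = (0.445×0.71)² = 0.099824.
a+b = μ(1−μ)/Var − 1 = 0.2059/0.099824 − 1 = 1.0626.
Thus a = 0.71·1.0626 = 0.754 and b = 0.29·1.0626 = 0.308.

a = 0.754, b = 0.308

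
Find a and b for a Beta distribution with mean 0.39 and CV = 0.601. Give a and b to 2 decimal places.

Var = (CV·μ)² = (0.601×0.39)² = 0.054939.
a+b = μ(1−μ)/Var − 1 = 0.2379/0.054939 − 1 = 3.3303.
Thus a = 0.39·3.3303 = 1.30 and b = 0.61·3.3303 = 2.03.

a = 1.30, b = 2.03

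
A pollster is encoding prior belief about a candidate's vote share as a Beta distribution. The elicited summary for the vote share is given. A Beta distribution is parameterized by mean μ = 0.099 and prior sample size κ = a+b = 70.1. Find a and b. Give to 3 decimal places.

a = 6.940, b = 63.160

a = μκ = 0.099×70.1 = 6.940 and b = (1−μ)κ = 0.901×70.1 = 63.160.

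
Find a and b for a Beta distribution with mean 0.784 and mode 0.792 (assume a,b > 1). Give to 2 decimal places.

With s = a+b: μ = a/s and mode = (a−1)/(s−2). Eliminating a = μs,
μs − 1 = m(s−2) ⇒ s(μ−m) = 1−2m ⇒ s = -0.584/-0.008 = 73.0000.
So a = μs = 57.23, b = (1−μ)s = 15.77.

a = 57.23, b = 15.77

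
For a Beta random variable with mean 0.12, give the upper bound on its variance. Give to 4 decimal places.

0.1056

Var = μ(1−μ)/(α+β+1), which approaches μ(1−μ) as α+β → 0.
So the supremum is μ(1−μ) = 0.12×0.88 = 0.1056.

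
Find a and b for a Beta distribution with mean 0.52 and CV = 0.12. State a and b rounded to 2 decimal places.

a = 32.81, b = 30.29

σ = CV·μ = 0.12×0.52 = 0.06240, so σ² = 0.003894.
s+1 = μ(1−μ)/σ² = 0.2496/0.003894 = 64.1026, so s = a+b = 63.1026.
a = μs = 32.81, b = (1−μ)s = 30.29.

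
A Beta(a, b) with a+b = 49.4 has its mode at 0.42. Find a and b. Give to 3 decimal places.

Mode = (a−1)/(κ−2) with κ = a+b, so a−1 = 0.42·47.4 = 19.908.
a = 20.908; b = κ − a = 28.492.

a = 20.908, b = 28.492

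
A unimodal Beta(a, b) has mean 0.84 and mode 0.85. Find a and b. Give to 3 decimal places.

a = 58.800, b = 11.200

With s = a+b: μ = a/s and mode = (a−1)/(s−2). Eliminating a = μs,
μs − 1 = m(s−2) ⇒ s(μ−m) = 1−2m ⇒ s = -0.70/-0.01 = 70.0000.
So a = μs = 58.800, b = (1−μ)s = 11.200.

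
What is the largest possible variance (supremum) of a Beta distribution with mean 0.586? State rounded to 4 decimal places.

0.2426

Var = μ(1−μ)/(α+β+1), which approaches μ(1−μ) as α+β → 0.
So the supremum is μ(1−μ) = 0.586×0.414 = 0.2426.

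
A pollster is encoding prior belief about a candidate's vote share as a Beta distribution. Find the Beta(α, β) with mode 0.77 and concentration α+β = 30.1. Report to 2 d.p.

α = 22.64, β = 7.46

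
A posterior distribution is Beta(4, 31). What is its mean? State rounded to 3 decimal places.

0.114

The Beta mean is α/(α+β) = 4/(4+31) = 0.114.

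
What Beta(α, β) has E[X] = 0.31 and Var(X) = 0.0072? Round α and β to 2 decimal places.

α = 8.90, β = 19.81

Write ν = α+β; then α = μν and Var = μ(1−μ)/(ν+1).
ν = μ(1−μ)/Var − 1 = 0.2139/0.0072 − 1 = 28.7083.
α = 0.31·28.7083 = 8.90, β = 0.69·28.7083 = 19.81.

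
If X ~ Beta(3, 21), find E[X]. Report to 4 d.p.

0.1250

E[X] = α/(α+β) = 3/24 = 0.1250.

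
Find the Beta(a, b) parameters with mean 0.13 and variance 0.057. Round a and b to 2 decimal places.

a = 0.13, b = 0.86

Write ν = a+b; then a = μν and Var = μ(1−μ)/(ν+1).
ν = μ(1−μ)/Var − 1 = 0.1131/0.057 − 1 = 0.9842.
a = 0.13·0.9842 = 0.13, b = 0.87·0.9842 = 0.86.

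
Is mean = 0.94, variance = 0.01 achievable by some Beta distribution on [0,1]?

Yes

For any Beta, Var(X) < E[X]·(1−E[X]).
Here μ(1−μ) = 0.94×0.06 = 0.0564, and 0.01 < 0.0564.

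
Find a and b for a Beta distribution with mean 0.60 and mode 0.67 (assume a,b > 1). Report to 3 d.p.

a = 2.914, b = 1.943

Let s = a+b. Mean gives a = μs = 0.60s; mode gives (a−1)/(s−2) = 0.67.
Substituting: 0.60s − 1 = 0.67(s−2) = 0.67s − 1.34, so -0.07s = -0.34 and s = 4.8571.
Then a = 0.60×4.8571 = 2.914 and b = s−a = 1.943.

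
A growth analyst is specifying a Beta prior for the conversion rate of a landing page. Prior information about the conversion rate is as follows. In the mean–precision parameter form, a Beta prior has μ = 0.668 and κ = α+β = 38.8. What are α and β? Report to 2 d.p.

α = 25.92, β = 12.88

α = μκ = 0.668×38.8 = 25.92 and β = (1−μ)κ = 0.332×38.8 = 12.88.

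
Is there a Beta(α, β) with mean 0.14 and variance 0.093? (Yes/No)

For any Beta, Var(X) < E[X]·(1−E[X]).
Here μ(1−μ) = 0.14×0.86 = 0.1204, and 0.093 < 0.1204.

Yes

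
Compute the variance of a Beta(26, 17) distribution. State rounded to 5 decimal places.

0.00543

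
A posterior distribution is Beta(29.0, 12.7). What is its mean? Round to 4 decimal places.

0.6954

E[X] = α/(α+β) = 29.0/41.7 = 0.6954.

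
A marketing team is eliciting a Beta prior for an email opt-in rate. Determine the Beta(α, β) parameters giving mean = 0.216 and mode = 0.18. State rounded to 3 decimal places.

With s = α+β: μ = α/s and mode = (α−1)/(s−2). Eliminating α = μs,
μs − 1 = m(s−2) ⇒ s(μ−m) = 1−2m ⇒ s = 0.64/0.036 = 17.7778.
So α = μs = 3.840, β = (1−μ)s = 13.938.

α = 3.840, β = 13.938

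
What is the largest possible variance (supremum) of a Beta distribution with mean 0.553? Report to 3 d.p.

0.247

Var = μ(1−μ)/(α+β+1), which approaches μ(1−μ) as α+β → 0.
So the supremum is μ(1−μ) = 0.553×0.447 = 0.247.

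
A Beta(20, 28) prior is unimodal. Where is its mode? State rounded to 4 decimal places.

With α,β > 1, mode = (α−1)/(α+β−2) = 19/46 = 0.4130.

0.4130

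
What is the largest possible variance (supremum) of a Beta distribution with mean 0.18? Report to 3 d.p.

0.148

Var = μ(1−μ)/(α+β+1), which approaches μ(1−μ) as α+β → 0.
So the supremum is μ(1−μ) = 0.18×0.82 = 0.148.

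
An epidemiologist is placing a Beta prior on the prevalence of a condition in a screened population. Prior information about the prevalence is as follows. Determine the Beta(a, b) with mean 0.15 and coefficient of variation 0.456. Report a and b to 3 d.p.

Var = (CV·μ)² = (0.456×0.15)² = 0.004679.
a+b = μ(1−μ)/Var − 1 = 0.1275/0.004679 − 1 = 26.2520.
Thus a = 0.15·26.2520 = 3.938 and b = 0.85·26.2520 = 22.314.

a = 3.938, b = 22.314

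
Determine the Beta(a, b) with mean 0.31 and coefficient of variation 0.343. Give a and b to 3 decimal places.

Var = (CV·μ)² = (0.343×0.31)² = 0.011306.
a+b = μ(1−μ)/Var − 1 = 0.2139/0.011306 − 1 = 17.9190.
Thus a = 0.31·17.9190 = 5.555 and b = 0.69·17.9190 = 12.364.

a = 5.555, b = 12.364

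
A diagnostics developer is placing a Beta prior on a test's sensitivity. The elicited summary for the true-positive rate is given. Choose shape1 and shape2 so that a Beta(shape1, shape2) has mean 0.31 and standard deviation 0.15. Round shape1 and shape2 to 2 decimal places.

Variance = 0.15² = 0.0225. The moment-matching identity shape1+shape2 = μ(1−μ)/Var − 1 gives
shape1+shape2 = 0.2139/0.0225 − 1 = 8.5067, so shape1 = μ·8.5067 = 2.64 and shape2 = (1−μ)·8.5067 = 5.87.

shape1 = 2.64, shape2 = 5.87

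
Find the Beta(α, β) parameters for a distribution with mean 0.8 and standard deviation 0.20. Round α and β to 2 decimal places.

σ² = 0.20² = 0.0400.
With s = α+β, Var = μ(1−μ)/(s+1), so s+1 = (0.8×0.2)/0.0400 = 4.0000 and s = 3.0000.
α = μs = 2.40, β = (1−μ)s = 0.60.

α = 2.40, β = 0.60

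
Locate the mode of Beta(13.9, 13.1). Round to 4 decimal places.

The density x^(α−1)(1−x)^(β−1) is maximised at (α−1)/(α+β−2) = 12.9/25.0 = 0.5160.

0.5160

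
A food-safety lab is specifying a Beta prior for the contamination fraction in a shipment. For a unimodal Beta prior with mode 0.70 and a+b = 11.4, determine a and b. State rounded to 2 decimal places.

a = 7.58, b = 3.82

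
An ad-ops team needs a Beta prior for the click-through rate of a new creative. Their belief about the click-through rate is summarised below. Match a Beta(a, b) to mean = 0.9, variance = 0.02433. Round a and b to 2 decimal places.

Let s = a+b. The Beta variance is μ(1−μ)/(s+1).
So s+1 = μ(1−μ)/σ² = (0.9×0.1)/0.02433 = 0.09/0.02433 = 3.6991, giving s = 2.6991.
Then a = μs = 0.9×2.6991 = 2.43 and b = (1−μ)s = 0.1×2.6991 = 0.27.

a = 2.43, b = 0.27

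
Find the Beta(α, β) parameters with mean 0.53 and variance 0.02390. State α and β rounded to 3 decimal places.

α = 4.994, β = 4.429

Write ν = α+β; then α = μν and Var = μ(1−μ)/(ν+1).
ν = μ(1−μ)/Var − 1 = 0.2491/0.02390 − 1 = 9.4226.
α = 0.53·9.4226 = 4.994, β = 0.47·9.4226 = 4.429.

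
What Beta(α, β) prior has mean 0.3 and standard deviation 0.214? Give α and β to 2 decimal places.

First σ² = 0.045796. Setting α = μn, β = (1−μ)n with n = α+β,
μ(1−μ)/(n+1) = 0.045796 ⇒ n+1 = 0.21/0.045796 = 4.5856 ⇒ n = 3.5856.
Hence α = 0.3×3.5856 = 1.08, β = 0.7×3.5856 = 2.51.

α = 1.08, β = 2.51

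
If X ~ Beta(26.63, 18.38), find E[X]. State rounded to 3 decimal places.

E[X] = α/(α+β) = 26.63/45.01 = 0.592.

0.592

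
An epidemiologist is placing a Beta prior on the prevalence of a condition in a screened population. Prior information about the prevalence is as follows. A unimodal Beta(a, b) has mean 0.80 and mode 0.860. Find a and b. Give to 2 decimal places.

a = 9.60, b = 2.40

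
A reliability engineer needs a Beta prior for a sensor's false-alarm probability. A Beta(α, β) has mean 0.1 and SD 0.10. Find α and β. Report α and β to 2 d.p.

α = 0.80, β = 7.20

σ² = 0.10² = 0.0100.
With s = α+β, Var = μ(1−μ)/(s+1), so s+1 = (0.1×0.9)/0.0100 = 9.0000 and s = 8.0000.
α = μs = 0.80, β = (1−μ)s = 7.20.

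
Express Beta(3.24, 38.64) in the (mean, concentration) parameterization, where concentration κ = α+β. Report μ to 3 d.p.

κ = α+β = 3.24+38.64 = 41.88; μ = α/κ = 3.24/41.88 = 0.077.

μ = 0.077, κ = 41.88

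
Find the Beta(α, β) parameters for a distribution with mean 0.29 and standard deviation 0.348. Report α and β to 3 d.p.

α = 0.203, β = 0.497

σ² = 0.348² = 0.121104.
With s = α+β, Var = μ(1−μ)/(s+1), so s+1 = (0.29×0.71)/0.121104 = 1.7002 and s = 0.7002.
α = μs = 0.203, β = (1−μ)s = 0.497.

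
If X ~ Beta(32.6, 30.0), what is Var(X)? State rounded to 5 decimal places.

μ = 32.6/62.6 = 0.520767; Var = μ(1−μ)/(α+β+1) = 0.2495687/63.6 = 0.00392.

0.00392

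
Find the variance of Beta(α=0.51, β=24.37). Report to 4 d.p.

0.0008

Var = αβ/[(α+β)²(α+β+1)] = (0.51×24.37)/(24.88²×25.88) = 12.4287/16020.092672 = 0.0008.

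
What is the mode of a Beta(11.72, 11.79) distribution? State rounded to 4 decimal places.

0.4984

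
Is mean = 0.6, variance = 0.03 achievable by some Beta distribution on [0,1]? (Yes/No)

Yes

For any Beta, Var(X) < E[X]·(1−E[X]).
Here μ(1−μ) = 0.6×0.4 = 0.24, and 0.03 < 0.24.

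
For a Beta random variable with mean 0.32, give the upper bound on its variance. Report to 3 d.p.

0.218

Var = μ(1−μ)/(α+β+1), which approaches μ(1−μ) as α+β → 0.
So the supremum is μ(1−μ) = 0.32×0.68 = 0.218.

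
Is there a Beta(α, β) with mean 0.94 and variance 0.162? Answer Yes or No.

For any Beta, Var(X) < E[X]·(1−E[X]).
Here μ(1−μ) = 0.94×0.06 = 0.0564, and 0.162 ≥ 0.0564.

No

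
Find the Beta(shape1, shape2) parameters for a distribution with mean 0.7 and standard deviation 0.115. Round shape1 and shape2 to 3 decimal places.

Variance = 0.115² = 0.013225. The moment-matching identity shape1+shape2 = μ(1−μ)/Var − 1 gives
shape1+shape2 = 0.21/0.013225 − 1 = 14.8790, so shape1 = μ·14.8790 = 10.415 and shape2 = (1−μ)·14.8790 = 4.464.

shape1 = 10.415, shape2 = 4.464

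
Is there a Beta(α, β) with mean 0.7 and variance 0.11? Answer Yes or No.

Yes

A Beta with mean μ has variance μ(1−μ)/(α+β+1) < μ(1−μ).
Here μ(1−μ) = 0.7×0.3 = 0.21, and 0.11 < 0.21.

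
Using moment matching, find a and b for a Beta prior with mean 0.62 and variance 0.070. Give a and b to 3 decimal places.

Let s = a+b. The Beta variance is μ(1−μ)/(s+1).
So s+1 = μ(1−μ)/σ² = (0.62×0.38)/0.070 = 0.2356/0.070 = 3.3657, giving s = 2.3657.
Then a = μs = 0.62×2.3657 = 1.467 and b = (1−μ)s = 0.38×2.3657 = 0.899.

a = 1.467, b = 0.899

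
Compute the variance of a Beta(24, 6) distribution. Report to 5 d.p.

0.00516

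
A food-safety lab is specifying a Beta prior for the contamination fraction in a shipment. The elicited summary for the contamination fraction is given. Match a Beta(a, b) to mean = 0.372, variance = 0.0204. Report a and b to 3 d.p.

a = 3.888, b = 6.564

Let s = a+b. The Beta variance is μ(1−μ)/(s+1).
So s+1 = μ(1−μ)/σ² = (0.372×0.628)/0.0204 = 0.233616/0.0204 = 11.4518, giving s = 10.4518.
Then a = μs = 0.372×10.4518 = 3.888 and b = (1−μ)s = 0.628×10.4518 = 6.564.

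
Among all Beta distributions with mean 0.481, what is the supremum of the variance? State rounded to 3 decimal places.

0.250

For fixed mean μ the Beta variance is μ(1−μ)/(α+β+1), increasing as α+β decreases.
Its least upper bound (not attained) is μ(1−μ) = 0.481·0.519 = 0.250.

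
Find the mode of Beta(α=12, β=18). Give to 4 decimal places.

The density x^(α−1)(1−x)^(β−1) is maximised at (α−1)/(α+β−2) = 11/28 = 0.3929.

0.3929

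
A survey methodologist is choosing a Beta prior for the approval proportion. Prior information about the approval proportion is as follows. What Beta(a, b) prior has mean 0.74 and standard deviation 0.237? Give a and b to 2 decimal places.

a = 1.79, b = 0.63

σ² = 0.237² = 0.056169.
With s = a+b, Var = μ(1−μ)/(s+1), so s+1 = (0.74×0.26)/0.056169 = 3.4254 and s = 2.4254.
a = μs = 1.79, b = (1−μ)s = 0.63.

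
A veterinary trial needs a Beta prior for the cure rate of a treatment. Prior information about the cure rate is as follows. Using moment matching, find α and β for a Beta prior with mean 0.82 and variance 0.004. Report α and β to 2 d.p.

α = 29.44, β = 6.46

Let s = α+β. The Beta variance is μ(1−μ)/(s+1).
So s+1 = μ(1−μ)/σ² = (0.82×0.18)/0.004 = 0.1476/0.004 = 36.9000, giving s = 35.9000.
Then α = μs = 0.82×35.9000 = 29.44 and β = (1−μ)s = 0.18×35.9000 = 6.46.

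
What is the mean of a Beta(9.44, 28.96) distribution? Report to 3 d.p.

0.246

E[X] = α/(α+β) = 9.44/38.40 = 0.246.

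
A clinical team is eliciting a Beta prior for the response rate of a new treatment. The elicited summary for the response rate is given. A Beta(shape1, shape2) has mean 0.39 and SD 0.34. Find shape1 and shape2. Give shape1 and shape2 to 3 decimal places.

shape1 = 0.413, shape2 = 0.645

First σ² = 0.1156. Setting shape1 = μn, shape2 = (1−μ)n with n = shape1+shape2,
μ(1−μ)/(n+1) = 0.1156 ⇒ n+1 = 0.2379/0.1156 = 2.0580 ⇒ n = 1.0580.
Hence shape1 = 0.39×1.0580 = 0.413, shape2 = 0.61×1.0580 = 0.645.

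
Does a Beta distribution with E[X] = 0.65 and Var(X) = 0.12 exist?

Yes

For any Beta, Var(X) < E[X]·(1−E[X]).
Here μ(1−μ) = 0.65×0.35 = 0.2275, and 0.12 < 0.2275.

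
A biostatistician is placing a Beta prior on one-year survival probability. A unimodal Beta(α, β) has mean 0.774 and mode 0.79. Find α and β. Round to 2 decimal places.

α = 28.06, β = 8.19

Let s = α+β. Mean gives α = μs = 0.774s; mode gives (α−1)/(s−2) = 0.79.
Substituting: 0.774s − 1 = 0.79(s−2) = 0.79s − 1.58, so -0.016s = -0.58 and s = 36.2500.
Then α = 0.774×36.2500 = 28.06 and β = s−α = 8.19.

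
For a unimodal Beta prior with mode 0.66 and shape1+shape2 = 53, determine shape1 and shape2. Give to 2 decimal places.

Mode = (shape1−1)/(κ−2) with κ = shape1+shape2, so shape1−1 = 0.66·51 = 33.66.
shape1 = 34.66; shape2 = κ − shape1 = 18.34.

shape1 = 34.66, shape2 = 18.34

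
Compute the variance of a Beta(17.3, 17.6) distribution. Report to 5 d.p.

0.00696

Var = αβ/[(α+β)²(α+β+1)] = (17.3×17.6)/(34.9²×35.9) = 304.48/43726.559 = 0.00696.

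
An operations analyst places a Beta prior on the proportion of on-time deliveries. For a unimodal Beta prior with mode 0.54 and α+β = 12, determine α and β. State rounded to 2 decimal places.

α = 6.40, β = 5.60

Since the density peak of Beta(α,β) is at (α−1)/(α+β−2),
α = 1 + 0.54(12−2) = 6.40 and β = 12 − 6.40 = 5.60.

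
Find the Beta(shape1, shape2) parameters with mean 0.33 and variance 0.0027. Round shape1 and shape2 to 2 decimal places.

shape1 = 26.69, shape2 = 54.20

By moment matching, shape1+shape2 = μ(1−μ)/σ² − 1 = (0.33·0.67)/0.0027 − 1 = 81.8889 − 1 = 80.8889.
Since shape1/(shape1+shape2) = μ, shape1 = 0.33·80.8889 = 26.69 and shape2 = 0.67·80.8889 = 54.20.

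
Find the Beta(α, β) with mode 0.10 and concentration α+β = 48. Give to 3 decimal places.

α = 5.600, β = 42.400

Since the density peak of Beta(α,β) is at (α−1)/(α+β−2),
α = 1 + 0.10(48−2) = 5.600 and β = 48 − 5.600 = 42.400.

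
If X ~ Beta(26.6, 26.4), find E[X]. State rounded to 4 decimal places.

0.5019

The Beta mean is α/(α+β) = 26.6/(26.6+26.4) = 0.5019.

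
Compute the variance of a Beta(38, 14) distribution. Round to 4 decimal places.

α+β = 52 and αβ = 532, so Var = αβ/[(α+β)²(α+β+1)] = 532/143312 = 0.0037.

0.0037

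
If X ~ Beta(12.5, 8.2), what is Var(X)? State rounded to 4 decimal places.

0.0110

Var = αβ/[(α+β)²(α+β+1)] = (12.5×8.2)/(20.7²×21.7) = 102.50/9298.233 = 0.0110.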